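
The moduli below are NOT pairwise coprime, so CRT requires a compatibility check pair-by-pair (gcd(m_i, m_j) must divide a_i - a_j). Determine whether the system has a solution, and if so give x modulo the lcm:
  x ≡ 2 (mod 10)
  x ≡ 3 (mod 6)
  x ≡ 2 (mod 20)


Moduli 10, 6, 20 are not pairwise coprime, so CRT works modulo lcm(m_i) when all pairwise compatibility conditions hold.
Pairwise compatibility: gcd(m_i, m_j) must divide a_i - a_j for every pair.
Merge one congruence at a time:
  Start: x ≡ 2 (mod 10).
  Combine with x ≡ 3 (mod 6): gcd(10, 6) = 2, and 3 - 2 = 1 is NOT divisible by 2.
    ⇒ system is inconsistent (no integer solution).

No solution (the system is inconsistent).


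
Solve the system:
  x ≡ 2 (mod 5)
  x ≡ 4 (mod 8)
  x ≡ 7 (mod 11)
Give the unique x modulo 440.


Moduli 5, 8, 11 are pairwise coprime; by CRT there is a unique solution modulo M = 5 · 8 · 11 = 440.
Solve pairwise, accumulating the modulus:
  Start with x ≡ 2 (mod 5).
  Combine with x ≡ 4 (mod 8): since gcd(5, 8) = 1, we get a unique residue mod 40.
    Write x = 2 + 5·t and substitute into x ≡ 4 (mod 8): 5·t ≡ 4 − 2 = 2 (mod 8).
    The inverse of 5 mod 8 is 5 (since 5·5 = 25 = 3·8 + 1), so t ≡ 5·2 = 10 ≡ 2 (mod 8).
    Then x = 2 + 5·2 = 12, valid modulo lcm(5, 8) = 40: x ≡ 12 (mod 40).
  Combine with x ≡ 7 (mod 11): since gcd(40, 11) = 1, we get a unique residue mod 440.
    Write x = 12 + 40·t and substitute into x ≡ 7 (mod 11): 40·t ≡ 7 − 12 = -5 (mod 11).
    Reduce coefficients mod 11: 7·t ≡ 6 (mod 11).
    The inverse of 7 mod 11 is 8 (since 7·8 = 56 = 5·11 + 1), so t ≡ 8·6 = 48 ≡ 4 (mod 11).
    Then x = 12 + 40·4 = 172, valid modulo lcm(40, 11) = 440: x ≡ 172 (mod 440).
Verify: 172 mod 5 = 2 ✓, 172 mod 8 = 4 ✓, 172 mod 11 = 7 ✓.

x ≡ 172 (mod 440).


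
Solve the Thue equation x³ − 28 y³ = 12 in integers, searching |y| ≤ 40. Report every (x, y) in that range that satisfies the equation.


The equation is x³ - 28y³ = 12. For fixed y, x³ = 28·y³ + 12, so a solution requires the RHS to be a perfect cube.
Strategy: iterate y from -40 to 40, compute RHS = 28·y³ + 12, and check whether it is a (positive or negative) perfect cube.
Check small values of y:
  y = 0: RHS = 12 is not a perfect cube.
  y = 1: RHS = 40 is not a perfect cube.
  y = -1: RHS = -16 is not a perfect cube.
  y = 2: RHS = 236 is not a perfect cube.
  y = -2: RHS = -212 is not a perfect cube.
  y = 3: RHS = 768 is not a perfect cube.
  y = -3: RHS = -744 is not a perfect cube.
Continuing the search up to |y| = 40 finds no solutions either.
No (x, y) in the scanned range satisfies the equation.

No integer solutions with |y| ≤ 40.


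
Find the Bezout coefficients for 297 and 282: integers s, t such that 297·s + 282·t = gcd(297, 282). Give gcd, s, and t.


Euclidean algorithm on (297, 282) — divide until remainder is 0:
  297 = 1 · 282 + 15
  282 = 18 · 15 + 12
  15 = 1 · 12 + 3
  12 = 4 · 3 + 0
gcd(297, 282) = 3.
Track Bezout coefficients alongside the remainders: start with r₀ = 297 = a·1 + b·0 (s = 1, t = 0) and r₁ = 282 = a·0 + b·1 (s = 0, t = 1); each new remainder r_{k+1} = r_{k-1} − q_k·r_k inherits s_{k+1} = s_{k-1} − q_k·s_k, t_{k+1} = t_{k-1} − q_k·t_k, so r_k = a·s_k + b·t_k at every step:
  q = 1: r = 15, s = 1 − 1·0 = 1, t = 0 − 1·1 = -1  (check: 297·1 + 282·(-1) = 15)
  q = 18: r = 12, s = 0 − 18·1 = -18, t = 1 − 18·(-1) = 19  (check: 297·(-18) + 282·19 = 12)
  q = 1: r = 3, s = 1 − 1·(-18) = 19, t = -1 − 1·19 = -20  (check: 297·19 + 282·(-20) = 3)
The row with r = 3 (the gcd) gives the Bezout coefficients s = 19, t = -20.
Result: 297 · (19) + 282 · (-20) = 3.

gcd(297, 282) = 3; s = 19, t = -20 (check: 297·19 + 282·(-20) = 3).


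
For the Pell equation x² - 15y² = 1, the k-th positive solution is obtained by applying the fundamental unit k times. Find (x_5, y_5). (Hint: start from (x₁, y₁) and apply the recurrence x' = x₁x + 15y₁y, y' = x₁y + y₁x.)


Step 1: Find the fundamental solution (x₁, y₁) of x² - 15y² = 1.
  Expand √15 as a continued fraction. a₀ = ⌊√15⌋ = 3; iterate m_{k+1} = d_k·a_k − m_k, d_{k+1} = (15 − m_{k+1}²)/d_k, a_{k+1} = ⌊(a₀ + m_{k+1})/d_{k+1}⌋ (starting m₀ = 0, d₀ = 1), with convergents p_k = a_k·p_{k-1} + p_{k-2}, q_k = a_k·q_{k-1} + q_{k-2} (p₋₁ = 1, q₋₁ = 0):
  k = 0: a₀ = 3; p₀/q₀ = 3/1; p₀² − 15·q₀² = 9 − 15 = -6.
  k = 1: m = 3, d = 6, a = ⌊(3 + 3)/6⌋ = 1; p/q = (1·3 + 1)/(1·1 + 0) = 4/1; p² − 15·q² = 16 − 15 = 1.
  The first convergent with p² − 15·q² = 1 gives the fundamental solution (x₁, y₁) = (4, 1).
Step 2: Apply the recurrence (x_{n+1}, y_{n+1}) = (x₁x_n + 15y₁y_n, x₁y_n + y₁x_n) repeatedly.
  From (x_1, y_1) = (4, 1): x_2 = 4·4 + 15·1·1 = 31; y_2 = 4·1 + 1·4 = 8.
  From (x_2, y_2) = (31, 8): x_3 = 4·31 + 15·1·8 = 244; y_3 = 4·8 + 1·31 = 63.
  From (x_3, y_3) = (244, 63): x_4 = 4·244 + 15·1·63 = 1921; y_4 = 4·63 + 1·244 = 496.
  From (x_4, y_4) = (1921, 496): x_5 = 4·1921 + 15·1·496 = 15124; y_5 = 4·496 + 1·1921 = 3905.
Step 3: Verify x_5² - 15·y_5² = 228735376 - 228735375 = 1 (should be 1). ✓

(x_1, y_1) = (4, 1); (x_5, y_5) = (15124, 3905).


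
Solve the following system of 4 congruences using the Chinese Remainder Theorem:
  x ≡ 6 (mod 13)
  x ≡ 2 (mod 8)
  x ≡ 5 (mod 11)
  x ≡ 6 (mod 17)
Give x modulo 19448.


Product of moduli M = 13 · 8 · 11 · 17 = 19448.
Merge one congruence at a time:
  Start: x ≡ 6 (mod 13).
  Combine with x ≡ 2 (mod 8); new modulus lcm = 104.
    Write x = 6 + 13·t and substitute into x ≡ 2 (mod 8): 13·t ≡ 2 − 6 = -4 (mod 8).
    Reduce coefficients mod 8: 5·t ≡ 4 (mod 8).
    The inverse of 5 mod 8 is 5 (since 5·5 = 25 = 3·8 + 1), so t ≡ 5·4 = 20 ≡ 4 (mod 8).
    Then x = 6 + 13·4 = 58, valid modulo lcm(13, 8) = 104: x ≡ 58 (mod 104).
  Combine with x ≡ 5 (mod 11); new modulus lcm = 1144.
    Write x = 58 + 104·t and substitute into x ≡ 5 (mod 11): 104·t ≡ 5 − 58 = -53 (mod 11).
    Reduce coefficients mod 11: 5·t ≡ 2 (mod 11).
    The inverse of 5 mod 11 is 9 (since 5·9 = 45 = 4·11 + 1), so t ≡ 9·2 = 18 ≡ 7 (mod 11).
    Then x = 58 + 104·7 = 786, valid modulo lcm(104, 11) = 1144: x ≡ 786 (mod 1144).
  Combine with x ≡ 6 (mod 17); new modulus lcm = 19448.
    Write x = 786 + 1144·t and substitute into x ≡ 6 (mod 17): 1144·t ≡ 6 − 786 = -780 (mod 17).
    Reduce coefficients mod 17: 5·t ≡ 2 (mod 17).
    The inverse of 5 mod 17 is 7 (since 5·7 = 35 = 2·17 + 1), so t ≡ 7·2 = 14 ≡ 14 (mod 17).
    Then x = 786 + 1144·14 = 16802, valid modulo lcm(1144, 17) = 19448: x ≡ 16802 (mod 19448).
Verify against each original: 16802 mod 13 = 6, 16802 mod 8 = 2, 16802 mod 11 = 5, 16802 mod 17 = 6.

x ≡ 16802 (mod 19448).


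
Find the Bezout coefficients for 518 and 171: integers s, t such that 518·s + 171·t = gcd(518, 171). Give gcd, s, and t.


Euclidean algorithm on (518, 171) — divide until remainder is 0:
  518 = 3 · 171 + 5
  171 = 34 · 5 + 1
  5 = 5 · 1 + 0
gcd(518, 171) = 1.
Track Bezout coefficients alongside the remainders: start with r₀ = 518 = a·1 + b·0 (s = 1, t = 0) and r₁ = 171 = a·0 + b·1 (s = 0, t = 1); each new remainder r_{k+1} = r_{k-1} − q_k·r_k inherits s_{k+1} = s_{k-1} − q_k·s_k, t_{k+1} = t_{k-1} − q_k·t_k, so r_k = a·s_k + b·t_k at every step:
  q = 3: r = 5, s = 1 − 3·0 = 1, t = 0 − 3·1 = -3  (check: 518·1 + 171·(-3) = 5)
  q = 34: r = 1, s = 0 − 34·1 = -34, t = 1 − 34·(-3) = 103  (check: 518·(-34) + 171·103 = 1)
The row with r = 1 (the gcd) gives the Bezout coefficients s = -34, t = 103.
Result: 518 · (-34) + 171 · (103) = 1.

gcd(518, 171) = 1; s = -34, t = 103 (check: 518·(-34) + 171·103 = 1).


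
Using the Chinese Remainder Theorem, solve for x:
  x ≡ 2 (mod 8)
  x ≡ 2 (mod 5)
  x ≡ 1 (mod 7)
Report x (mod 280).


Moduli 8, 5, 7 are pairwise coprime; by CRT there is a unique solution modulo M = 8 · 5 · 7 = 280.
Solve pairwise, accumulating the modulus:
  Start with x ≡ 2 (mod 8).
  Combine with x ≡ 2 (mod 5): since gcd(8, 5) = 1, we get a unique residue mod 40.
    Write x = 2 + 8·t and substitute into x ≡ 2 (mod 5): 8·t ≡ 2 − 2 = 0 (mod 5).
    Reduce coefficients mod 5: 3·t ≡ 0 (mod 5).
    The inverse of 3 mod 5 is 2 (since 3·2 = 6 = 1·5 + 1), so t ≡ 2·0 = 0 ≡ 0 (mod 5).
    Then x = 2 + 8·0 = 2, valid modulo lcm(8, 5) = 40: x ≡ 2 (mod 40).
  Combine with x ≡ 1 (mod 7): since gcd(40, 7) = 1, we get a unique residue mod 280.
    Write x = 2 + 40·t and substitute into x ≡ 1 (mod 7): 40·t ≡ 1 − 2 = -1 (mod 7).
    Reduce coefficients mod 7: 5·t ≡ 6 (mod 7).
    The inverse of 5 mod 7 is 3 (since 5·3 = 15 = 2·7 + 1), so t ≡ 3·6 = 18 ≡ 4 (mod 7).
    Then x = 2 + 40·4 = 162, valid modulo lcm(40, 7) = 280: x ≡ 162 (mod 280).
Verify: 162 mod 8 = 2 ✓, 162 mod 5 = 2 ✓, 162 mod 7 = 1 ✓.

x ≡ 162 (mod 280).


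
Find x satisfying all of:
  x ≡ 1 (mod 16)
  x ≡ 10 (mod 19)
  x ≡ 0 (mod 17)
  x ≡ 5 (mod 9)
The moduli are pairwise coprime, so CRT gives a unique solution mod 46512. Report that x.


Product of moduli M = 16 · 19 · 17 · 9 = 46512.
Merge one congruence at a time:
  Start: x ≡ 1 (mod 16).
  Combine with x ≡ 10 (mod 19); new modulus lcm = 304.
    Write x = 1 + 16·t and substitute into x ≡ 10 (mod 19): 16·t ≡ 10 − 1 = 9 (mod 19).
    The inverse of 16 mod 19 is 6 (since 16·6 = 96 = 5·19 + 1), so t ≡ 6·9 = 54 ≡ 16 (mod 19).
    Then x = 1 + 16·16 = 257, valid modulo lcm(16, 19) = 304: x ≡ 257 (mod 304).
  Combine with x ≡ 0 (mod 17); new modulus lcm = 5168.
    Write x = 257 + 304·t and substitute into x ≡ 0 (mod 17): 304·t ≡ 0 − 257 = -257 (mod 17).
    Reduce coefficients mod 17: 15·t ≡ 15 (mod 17).
    The inverse of 15 mod 17 is 8 (since 15·8 = 120 = 7·17 + 1), so t ≡ 8·15 = 120 ≡ 1 (mod 17).
    Then x = 257 + 304·1 = 561, valid modulo lcm(304, 17) = 5168: x ≡ 561 (mod 5168).
  Combine with x ≡ 5 (mod 9); new modulus lcm = 46512.
    Write x = 561 + 5168·t and substitute into x ≡ 5 (mod 9): 5168·t ≡ 5 − 561 = -556 (mod 9).
    Reduce coefficients mod 9: 2·t ≡ 2 (mod 9).
    The inverse of 2 mod 9 is 5 (since 2·5 = 10 = 1·9 + 1), so t ≡ 5·2 = 10 ≡ 1 (mod 9).
    Then x = 561 + 5168·1 = 5729, valid modulo lcm(5168, 9) = 46512: x ≡ 5729 (mod 46512).
Verify against each original: 5729 mod 16 = 1, 5729 mod 19 = 10, 5729 mod 17 = 0, 5729 mod 9 = 5.

x ≡ 5729 (mod 46512).


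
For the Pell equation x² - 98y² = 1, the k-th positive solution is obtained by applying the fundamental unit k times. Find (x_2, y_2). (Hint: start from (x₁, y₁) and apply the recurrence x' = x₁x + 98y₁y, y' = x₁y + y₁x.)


Step 1: Find the fundamental solution (x₁, y₁) of x² - 98y² = 1.
  Expand √98 as a continued fraction. a₀ = ⌊√98⌋ = 9; iterate m_{k+1} = d_k·a_k − m_k, d_{k+1} = (98 − m_{k+1}²)/d_k, a_{k+1} = ⌊(a₀ + m_{k+1})/d_{k+1}⌋ (starting m₀ = 0, d₀ = 1), with convergents p_k = a_k·p_{k-1} + p_{k-2}, q_k = a_k·q_{k-1} + q_{k-2} (p₋₁ = 1, q₋₁ = 0):
  k = 0: a₀ = 9; p₀/q₀ = 9/1; p₀² − 98·q₀² = 81 − 98 = -17.
  k = 1: m = 9, d = 17, a = ⌊(9 + 9)/17⌋ = 1; p/q = (1·9 + 1)/(1·1 + 0) = 10/1; p² − 98·q² = 100 − 98 = 2.
  k = 2: m = 8, d = 2, a = ⌊(9 + 8)/2⌋ = 8; p/q = (8·10 + 9)/(8·1 + 1) = 89/9; p² − 98·q² = 7921 − 7938 = -17.
  k = 3: m = 8, d = 17, a = ⌊(9 + 8)/17⌋ = 1; p/q = (1·89 + 10)/(1·9 + 1) = 99/10; p² − 98·q² = 9801 − 9800 = 1.
  The first convergent with p² − 98·q² = 1 gives the fundamental solution (x₁, y₁) = (99, 10).
Step 2: Apply the recurrence (x_{n+1}, y_{n+1}) = (x₁x_n + 98y₁y_n, x₁y_n + y₁x_n) repeatedly.
  From (x_1, y_1) = (99, 10): x_2 = 99·99 + 98·10·10 = 19601; y_2 = 99·10 + 10·99 = 1980.
Step 3: Verify x_2² - 98·y_2² = 384199201 - 384199200 = 1 (should be 1). ✓

(x_1, y_1) = (99, 10); (x_2, y_2) = (19601, 1980).


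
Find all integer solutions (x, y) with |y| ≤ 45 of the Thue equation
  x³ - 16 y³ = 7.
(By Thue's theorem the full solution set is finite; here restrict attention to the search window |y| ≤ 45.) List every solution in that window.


The equation is x³ - 16y³ = 7. For fixed y, x³ = 16·y³ + 7, so a solution requires the RHS to be a perfect cube.
Strategy: iterate y from -45 to 45, compute RHS = 16·y³ + 7, and check whether it is a (positive or negative) perfect cube.
Check small values of y:
  y = 0: RHS = 7 is not a perfect cube.
  y = 1: RHS = 23 is not a perfect cube.
  y = -1: RHS = -9 is not a perfect cube.
  y = 2: RHS = 135 is not a perfect cube.
  y = -2: RHS = -121 is not a perfect cube.
  y = 3: RHS = 439 is not a perfect cube.
  y = -3: RHS = -425 is not a perfect cube.
Continuing the search up to |y| = 45 finds no solutions either.
No (x, y) in the scanned range satisfies the equation.

No integer solutions with |y| ≤ 45.


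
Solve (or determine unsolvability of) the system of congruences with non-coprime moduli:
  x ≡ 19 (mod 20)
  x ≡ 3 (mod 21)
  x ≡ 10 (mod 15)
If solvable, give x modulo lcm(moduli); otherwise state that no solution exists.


Moduli 20, 21, 15 are not pairwise coprime, so CRT works modulo lcm(m_i) when all pairwise compatibility conditions hold.
Pairwise compatibility: gcd(m_i, m_j) must divide a_i - a_j for every pair.
Merge one congruence at a time:
  Start: x ≡ 19 (mod 20).
  Combine with x ≡ 3 (mod 21): gcd(20, 21) = 1; 3 - 19 = -16, which IS divisible by 1, so compatible.
    Write x = 19 + 20·t and substitute into x ≡ 3 (mod 21): 20·t ≡ 3 − 19 = -16 (mod 21).
    Reduce coefficients mod 21: 20·t ≡ 5 (mod 21).
    The inverse of 20 mod 21 is 20 (since 20·20 = 400 = 19·21 + 1), so t ≡ 20·5 = 100 ≡ 16 (mod 21).
    Then x = 19 + 20·16 = 339, valid modulo lcm(20, 21) = 420: x ≡ 339 (mod 420).
  Combine with x ≡ 10 (mod 15): gcd(420, 15) = 15, and 10 - 339 = -329 is NOT divisible by 15.
    ⇒ system is inconsistent (no integer solution).

No solution (the system is inconsistent).


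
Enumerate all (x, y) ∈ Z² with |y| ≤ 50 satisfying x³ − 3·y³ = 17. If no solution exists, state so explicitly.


The equation is x³ - 3y³ = 17. For fixed y, x³ = 3·y³ + 17, so a solution requires the RHS to be a perfect cube.
Strategy: iterate y from -50 to 50, compute RHS = 3·y³ + 17, and check whether it is a (positive or negative) perfect cube.
Check small values of y:
  y = 0: RHS = 17 is not a perfect cube.
  y = 1: RHS = 20 is not a perfect cube.
  y = -1: RHS = 14 is not a perfect cube.
  y = 2: RHS = 41 is not a perfect cube.
  y = -2: RHS = -7 is not a perfect cube.
  y = 3: RHS = 98 is not a perfect cube.
  y = -3: RHS = -64 = (-4)³ ⇒ x = -4 works.
Continuing the search up to |y| = 50 finds no further solutions beyond those listed.
Collected solutions: (-4, -3).

Solutions (with |y| ≤ 50): (-4, -3).


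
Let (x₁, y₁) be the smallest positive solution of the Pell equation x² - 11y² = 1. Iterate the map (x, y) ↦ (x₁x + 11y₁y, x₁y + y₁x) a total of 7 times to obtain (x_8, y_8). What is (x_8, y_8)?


Step 1: Find the fundamental solution (x₁, y₁) of x² - 11y² = 1.
  Expand √11 as a continued fraction. a₀ = ⌊√11⌋ = 3; iterate m_{k+1} = d_k·a_k − m_k, d_{k+1} = (11 − m_{k+1}²)/d_k, a_{k+1} = ⌊(a₀ + m_{k+1})/d_{k+1}⌋ (starting m₀ = 0, d₀ = 1), with convergents p_k = a_k·p_{k-1} + p_{k-2}, q_k = a_k·q_{k-1} + q_{k-2} (p₋₁ = 1, q₋₁ = 0):
  k = 0: a₀ = 3; p₀/q₀ = 3/1; p₀² − 11·q₀² = 9 − 11 = -2.
  k = 1: m = 3, d = 2, a = ⌊(3 + 3)/2⌋ = 3; p/q = (3·3 + 1)/(3·1 + 0) = 10/3; p² − 11·q² = 100 − 99 = 1.
  The first convergent with p² − 11·q² = 1 gives the fundamental solution (x₁, y₁) = (10, 3).
Step 2: Apply the recurrence (x_{n+1}, y_{n+1}) = (x₁x_n + 11y₁y_n, x₁y_n + y₁x_n) repeatedly.
  From (x_1, y_1) = (10, 3): x_2 = 10·10 + 11·3·3 = 199; y_2 = 10·3 + 3·10 = 60.
  From (x_2, y_2) = (199, 60): x_3 = 10·199 + 11·3·60 = 3970; y_3 = 10·60 + 3·199 = 1197.
  From (x_3, y_3) = (3970, 1197): x_4 = 10·3970 + 11·3·1197 = 79201; y_4 = 10·1197 + 3·3970 = 23880.
  From (x_4, y_4) = (79201, 23880): x_5 = 10·79201 + 11·3·23880 = 1580050; y_5 = 10·23880 + 3·79201 = 476403.
  From (x_5, y_5) = (1580050, 476403): x_6 = 10·1580050 + 11·3·476403 = 31521799; y_6 = 10·476403 + 3·1580050 = 9504180.
  From (x_6, y_6) = (31521799, 9504180): x_7 = 10·31521799 + 11·3·9504180 = 628855930; y_7 = 10·9504180 + 3·31521799 = 189607197.
  From (x_7, y_7) = (628855930, 189607197): x_8 = 10·628855930 + 11·3·189607197 = 12545596801; y_8 = 10·189607197 + 3·628855930 = 3782639760.
Step 3: Verify x_8² - 11·y_8² = 157391999093261433601 - 157391999093261433600 = 1 (should be 1). ✓

(x_1, y_1) = (10, 3); (x_8, y_8) = (12545596801, 3782639760).


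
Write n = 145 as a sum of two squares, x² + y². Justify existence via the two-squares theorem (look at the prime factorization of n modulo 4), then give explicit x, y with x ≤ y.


Step 1: Factor n = 145 = 5 · 29.
Step 2: Check the mod-4 condition on each prime factor: 5 ≡ 1 (mod 4), exponent 1; 29 ≡ 1 (mod 4), exponent 1.
All primes ≡ 3 (mod 4) appear to even exponent (or don't appear), so by the two-squares theorem n IS expressible as a sum of two squares.
Step 3: Build a representation. Here n = 5 · 29 is a product of primes ≡ 1 (mod 4). Each prime p ≡ 1 (mod 4) is itself a sum of two squares; find a² by testing p − a² for a perfect square:
  5: 5 − 1² = 4 = 2² ⇒ 5 = 1² + 2².
  29: 29 − 1² = 28, 29 − 2² = 25 = 5² ⇒ 29 = 2² + 5².
  Combine using the Brahmagupta–Fibonacci identity (a² + b²)(c² + d²) = (ac − bd)² + (ad + bc)² = (ac + bd)² + (ad − bc)²:
  5 · 29 = 145: from (1² + 2²)(2² + 5²), take (1·2 − 2·5, 1·5 + 2·2) = (2 − 10, 5 + 4) = (-8, 9); dropping signs (only squares matter) gives (8, 9); check 8² + 9² = 64 + 81 = 145 ✓.
Step 4: Order so x ≤ y and verify: 8² + 9² = 64 + 81 = 145 = n. ✓

n = 145 = 8² + 9² (one valid representation with x ≤ y).


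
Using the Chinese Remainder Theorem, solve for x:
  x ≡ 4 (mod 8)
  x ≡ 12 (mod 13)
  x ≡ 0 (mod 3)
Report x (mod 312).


Moduli 8, 13, 3 are pairwise coprime; by CRT there is a unique solution modulo M = 8 · 13 · 3 = 312.
Solve pairwise, accumulating the modulus:
  Start with x ≡ 4 (mod 8).
  Combine with x ≡ 12 (mod 13): since gcd(8, 13) = 1, we get a unique residue mod 104.
    Write x = 4 + 8·t and substitute into x ≡ 12 (mod 13): 8·t ≡ 12 − 4 = 8 (mod 13).
    The inverse of 8 mod 13 is 5 (since 8·5 = 40 = 3·13 + 1), so t ≡ 5·8 = 40 ≡ 1 (mod 13).
    Then x = 4 + 8·1 = 12, valid modulo lcm(8, 13) = 104: x ≡ 12 (mod 104).
  Combine with x ≡ 0 (mod 3): since gcd(104, 3) = 1, we get a unique residue mod 312.
    Write x = 12 + 104·t and substitute into x ≡ 0 (mod 3): 104·t ≡ 0 − 12 = -12 (mod 3).
    Reduce coefficients mod 3: 2·t ≡ 0 (mod 3).
    The inverse of 2 mod 3 is 2 (since 2·2 = 4 = 1·3 + 1), so t ≡ 2·0 = 0 ≡ 0 (mod 3).
    Then x = 12 + 104·0 = 12, valid modulo lcm(104, 3) = 312: x ≡ 12 (mod 312).
Verify: 12 mod 8 = 4 ✓, 12 mod 13 = 12 ✓, 12 mod 3 = 0 ✓.

x ≡ 12 (mod 312).


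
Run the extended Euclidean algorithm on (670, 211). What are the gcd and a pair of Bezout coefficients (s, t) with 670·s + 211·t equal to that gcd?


Euclidean algorithm on (670, 211) — divide until remainder is 0:
  670 = 3 · 211 + 37
  211 = 5 · 37 + 26
  37 = 1 · 26 + 11
  26 = 2 · 11 + 4
  11 = 2 · 4 + 3
  4 = 1 · 3 + 1
  3 = 3 · 1 + 0
gcd(670, 211) = 1.
Track Bezout coefficients alongside the remainders: start with r₀ = 670 = a·1 + b·0 (s = 1, t = 0) and r₁ = 211 = a·0 + b·1 (s = 0, t = 1); each new remainder r_{k+1} = r_{k-1} − q_k·r_k inherits s_{k+1} = s_{k-1} − q_k·s_k, t_{k+1} = t_{k-1} − q_k·t_k, so r_k = a·s_k + b·t_k at every step:
  q = 3: r = 37, s = 1 − 3·0 = 1, t = 0 − 3·1 = -3  (check: 670·1 + 211·(-3) = 37)
  q = 5: r = 26, s = 0 − 5·1 = -5, t = 1 − 5·(-3) = 16  (check: 670·(-5) + 211·16 = 26)
  q = 1: r = 11, s = 1 − 1·(-5) = 6, t = -3 − 1·16 = -19  (check: 670·6 + 211·(-19) = 11)
  q = 2: r = 4, s = -5 − 2·6 = -17, t = 16 − 2·(-19) = 54  (check: 670·(-17) + 211·54 = 4)
  q = 2: r = 3, s = 6 − 2·(-17) = 40, t = -19 − 2·54 = -127  (check: 670·40 + 211·(-127) = 3)
  q = 1: r = 1, s = -17 − 1·40 = -57, t = 54 − 1·(-127) = 181  (check: 670·(-57) + 211·181 = 1)
The row with r = 1 (the gcd) gives the Bezout coefficients s = -57, t = 181.
Result: 670 · (-57) + 211 · (181) = 1.

gcd(670, 211) = 1; s = -57, t = 181 (check: 670·(-57) + 211·181 = 1).


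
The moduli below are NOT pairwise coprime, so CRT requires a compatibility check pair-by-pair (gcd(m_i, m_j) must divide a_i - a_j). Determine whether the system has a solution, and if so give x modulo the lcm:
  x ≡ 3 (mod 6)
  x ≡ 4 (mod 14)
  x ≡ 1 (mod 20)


Moduli 6, 14, 20 are not pairwise coprime, so CRT works modulo lcm(m_i) when all pairwise compatibility conditions hold.
Pairwise compatibility: gcd(m_i, m_j) must divide a_i - a_j for every pair.
Merge one congruence at a time:
  Start: x ≡ 3 (mod 6).
  Combine with x ≡ 4 (mod 14): gcd(6, 14) = 2, and 4 - 3 = 1 is NOT divisible by 2.
    ⇒ system is inconsistent (no integer solution).

No solution (the system is inconsistent).


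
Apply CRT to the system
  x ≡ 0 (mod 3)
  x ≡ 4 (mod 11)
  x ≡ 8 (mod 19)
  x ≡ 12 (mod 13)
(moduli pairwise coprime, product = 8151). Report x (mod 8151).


Product of moduli M = 3 · 11 · 19 · 13 = 8151.
Merge one congruence at a time:
  Start: x ≡ 0 (mod 3).
  Combine with x ≡ 4 (mod 11); new modulus lcm = 33.
    Write x = 0 + 3·t and substitute into x ≡ 4 (mod 11): 3·t ≡ 4 − 0 = 4 (mod 11).
    The inverse of 3 mod 11 is 4 (since 3·4 = 12 = 1·11 + 1), so t ≡ 4·4 = 16 ≡ 5 (mod 11).
    Then x = 0 + 3·5 = 15, valid modulo lcm(3, 11) = 33: x ≡ 15 (mod 33).
  Combine with x ≡ 8 (mod 19); new modulus lcm = 627.
    Write x = 15 + 33·t and substitute into x ≡ 8 (mod 19): 33·t ≡ 8 − 15 = -7 (mod 19).
    Reduce coefficients mod 19: 14·t ≡ 12 (mod 19).
    The inverse of 14 mod 19 is 15 (since 14·15 = 210 = 11·19 + 1), so t ≡ 15·12 = 180 ≡ 9 (mod 19).
    Then x = 15 + 33·9 = 312, valid modulo lcm(33, 19) = 627: x ≡ 312 (mod 627).
  Combine with x ≡ 12 (mod 13); new modulus lcm = 8151.
    Write x = 312 + 627·t and substitute into x ≡ 12 (mod 13): 627·t ≡ 12 − 312 = -300 (mod 13).
    Reduce coefficients mod 13: 3·t ≡ 12 (mod 13).
    The inverse of 3 mod 13 is 9 (since 3·9 = 27 = 2·13 + 1), so t ≡ 9·12 = 108 ≡ 4 (mod 13).
    Then x = 312 + 627·4 = 2820, valid modulo lcm(627, 13) = 8151: x ≡ 2820 (mod 8151).
Verify against each original: 2820 mod 3 = 0, 2820 mod 11 = 4, 2820 mod 19 = 8, 2820 mod 13 = 12.

x ≡ 2820 (mod 8151).


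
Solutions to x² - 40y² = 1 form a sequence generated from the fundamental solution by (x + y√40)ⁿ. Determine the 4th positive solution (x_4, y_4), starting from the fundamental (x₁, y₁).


Step 1: Find the fundamental solution (x₁, y₁) of x² - 40y² = 1.
  Expand √40 as a continued fraction. a₀ = ⌊√40⌋ = 6; iterate m_{k+1} = d_k·a_k − m_k, d_{k+1} = (40 − m_{k+1}²)/d_k, a_{k+1} = ⌊(a₀ + m_{k+1})/d_{k+1}⌋ (starting m₀ = 0, d₀ = 1), with convergents p_k = a_k·p_{k-1} + p_{k-2}, q_k = a_k·q_{k-1} + q_{k-2} (p₋₁ = 1, q₋₁ = 0):
  k = 0: a₀ = 6; p₀/q₀ = 6/1; p₀² − 40·q₀² = 36 − 40 = -4.
  k = 1: m = 6, d = 4, a = ⌊(6 + 6)/4⌋ = 3; p/q = (3·6 + 1)/(3·1 + 0) = 19/3; p² − 40·q² = 361 − 360 = 1.
  The first convergent with p² − 40·q² = 1 gives the fundamental solution (x₁, y₁) = (19, 3).
Step 2: Apply the recurrence (x_{n+1}, y_{n+1}) = (x₁x_n + 40y₁y_n, x₁y_n + y₁x_n) repeatedly.
  From (x_1, y_1) = (19, 3): x_2 = 19·19 + 40·3·3 = 721; y_2 = 19·3 + 3·19 = 114.
  From (x_2, y_2) = (721, 114): x_3 = 19·721 + 40·3·114 = 27379; y_3 = 19·114 + 3·721 = 4329.
  From (x_3, y_3) = (27379, 4329): x_4 = 19·27379 + 40·3·4329 = 1039681; y_4 = 19·4329 + 3·27379 = 164388.
Step 3: Verify x_4² - 40·y_4² = 1080936581761 - 1080936581760 = 1 (should be 1). ✓

(x_1, y_1) = (19, 3); (x_4, y_4) = (1039681, 164388).


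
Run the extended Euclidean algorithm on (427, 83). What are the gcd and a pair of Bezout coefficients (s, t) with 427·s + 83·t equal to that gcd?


Euclidean algorithm on (427, 83) — divide until remainder is 0:
  427 = 5 · 83 + 12
  83 = 6 · 12 + 11
  12 = 1 · 11 + 1
  11 = 11 · 1 + 0
gcd(427, 83) = 1.
Track Bezout coefficients alongside the remainders: start with r₀ = 427 = a·1 + b·0 (s = 1, t = 0) and r₁ = 83 = a·0 + b·1 (s = 0, t = 1); each new remainder r_{k+1} = r_{k-1} − q_k·r_k inherits s_{k+1} = s_{k-1} − q_k·s_k, t_{k+1} = t_{k-1} − q_k·t_k, so r_k = a·s_k + b·t_k at every step:
  q = 5: r = 12, s = 1 − 5·0 = 1, t = 0 − 5·1 = -5  (check: 427·1 + 83·(-5) = 12)
  q = 6: r = 11, s = 0 − 6·1 = -6, t = 1 − 6·(-5) = 31  (check: 427·(-6) + 83·31 = 11)
  q = 1: r = 1, s = 1 − 1·(-6) = 7, t = -5 − 1·31 = -36  (check: 427·7 + 83·(-36) = 1)
The row with r = 1 (the gcd) gives the Bezout coefficients s = 7, t = -36.
Result: 427 · (7) + 83 · (-36) = 1.

gcd(427, 83) = 1; s = 7, t = -36 (check: 427·7 + 83·(-36) = 1).


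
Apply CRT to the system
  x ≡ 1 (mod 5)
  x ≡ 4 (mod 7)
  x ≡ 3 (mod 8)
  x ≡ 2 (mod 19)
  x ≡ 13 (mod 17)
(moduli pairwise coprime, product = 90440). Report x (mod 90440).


Product of moduli M = 5 · 7 · 8 · 19 · 17 = 90440.
Merge one congruence at a time:
  Start: x ≡ 1 (mod 5).
  Combine with x ≡ 4 (mod 7); new modulus lcm = 35.
    Write x = 1 + 5·t and substitute into x ≡ 4 (mod 7): 5·t ≡ 4 − 1 = 3 (mod 7).
    The inverse of 5 mod 7 is 3 (since 5·3 = 15 = 2·7 + 1), so t ≡ 3·3 = 9 ≡ 2 (mod 7).
    Then x = 1 + 5·2 = 11, valid modulo lcm(5, 7) = 35: x ≡ 11 (mod 35).
  Combine with x ≡ 3 (mod 8); new modulus lcm = 280.
    Write x = 11 + 35·t and substitute into x ≡ 3 (mod 8): 35·t ≡ 3 − 11 = -8 (mod 8).
    Reduce coefficients mod 8: 3·t ≡ 0 (mod 8).
    The inverse of 3 mod 8 is 3 (since 3·3 = 9 = 1·8 + 1), so t ≡ 3·0 = 0 ≡ 0 (mod 8).
    Then x = 11 + 35·0 = 11, valid modulo lcm(35, 8) = 280: x ≡ 11 (mod 280).
  Combine with x ≡ 2 (mod 19); new modulus lcm = 5320.
    Write x = 11 + 280·t and substitute into x ≡ 2 (mod 19): 280·t ≡ 2 − 11 = -9 (mod 19).
    Reduce coefficients mod 19: 14·t ≡ 10 (mod 19).
    The inverse of 14 mod 19 is 15 (since 14·15 = 210 = 11·19 + 1), so t ≡ 15·10 = 150 ≡ 17 (mod 19).
    Then x = 11 + 280·17 = 4771, valid modulo lcm(280, 19) = 5320: x ≡ 4771 (mod 5320).
  Combine with x ≡ 13 (mod 17); new modulus lcm = 90440.
    Write x = 4771 + 5320·t and substitute into x ≡ 13 (mod 17): 5320·t ≡ 13 − 4771 = -4758 (mod 17).
    Reduce coefficients mod 17: 16·t ≡ 2 (mod 17).
    The inverse of 16 mod 17 is 16 (since 16·16 = 256 = 15·17 + 1), so t ≡ 16·2 = 32 ≡ 15 (mod 17).
    Then x = 4771 + 5320·15 = 84571, valid modulo lcm(5320, 17) = 90440: x ≡ 84571 (mod 90440).
Verify against each original: 84571 mod 5 = 1, 84571 mod 7 = 4, 84571 mod 8 = 3, 84571 mod 19 = 2, 84571 mod 17 = 13.

x ≡ 84571 (mod 90440).


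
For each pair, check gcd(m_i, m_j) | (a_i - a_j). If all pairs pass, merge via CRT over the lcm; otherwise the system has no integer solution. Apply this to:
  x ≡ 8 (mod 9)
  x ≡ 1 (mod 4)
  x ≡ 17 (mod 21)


Moduli 9, 4, 21 are not pairwise coprime, so CRT works modulo lcm(m_i) when all pairwise compatibility conditions hold.
Pairwise compatibility: gcd(m_i, m_j) must divide a_i - a_j for every pair.
Merge one congruence at a time:
  Start: x ≡ 8 (mod 9).
  Combine with x ≡ 1 (mod 4): gcd(9, 4) = 1; 1 - 8 = -7, which IS divisible by 1, so compatible.
    Write x = 8 + 9·t and substitute into x ≡ 1 (mod 4): 9·t ≡ 1 − 8 = -7 (mod 4).
    Reduce coefficients mod 4: 1·t ≡ 1 (mod 4).
    So t ≡ 1 (mod 4).
    Then x = 8 + 9·1 = 17, valid modulo lcm(9, 4) = 36: x ≡ 17 (mod 36).
  Combine with x ≡ 17 (mod 21): gcd(36, 21) = 3; 17 - 17 = 0, which IS divisible by 3, so compatible.
    Write x = 17 + 36·t and substitute into x ≡ 17 (mod 21): 36·t ≡ 17 − 17 = 0 (mod 21).
    Divide the congruence (and modulus) by g = 3: 12·t ≡ 0 (mod 7).
    Reduce coefficients mod 7: 5·t ≡ 0 (mod 7).
    The inverse of 5 mod 7 is 3 (since 5·3 = 15 = 2·7 + 1), so t ≡ 3·0 = 0 ≡ 0 (mod 7).
    Then x = 17 + 36·0 = 17, valid modulo lcm(36, 21) = 252: x ≡ 17 (mod 252).
Verify: 17 mod 9 = 8, 17 mod 4 = 1, 17 mod 21 = 17.

x ≡ 17 (mod 252).


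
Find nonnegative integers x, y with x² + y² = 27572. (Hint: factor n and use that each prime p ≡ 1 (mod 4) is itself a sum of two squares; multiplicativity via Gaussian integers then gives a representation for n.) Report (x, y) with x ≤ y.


Step 1: Factor n = 27572 = 2^2 · 61 · 113.
Step 2: Check the mod-4 condition on each prime factor: 2 = 2 (special); 61 ≡ 1 (mod 4), exponent 1; 113 ≡ 1 (mod 4), exponent 1.
All primes ≡ 3 (mod 4) appear to even exponent (or don't appear), so by the two-squares theorem n IS expressible as a sum of two squares.
Step 3: Build a representation. Group n = k² · m with k = 2 and m = 61 · 113 = 6893 (a product of primes ≡ 1 (mod 4)); a representation of m scales to one of n via (k·x)² + (k·y)² = k²(x² + y²). Each prime p ≡ 1 (mod 4) is itself a sum of two squares; find a² by testing p − a² for a perfect square:
  61: 61 − 1² = 60, 61 − 2² = 57, 61 − 3² = 52, 61 − 4² = 45, 61 − 5² = 36 = 6² ⇒ 61 = 5² + 6².
  113: 113 − 1² = 112, 113 − 2² = 109, 113 − 3² = 104, 113 − 4² = 97, 113 − 5² = 88, 113 − 6² = 77, 113 − 7² = 64 = 8² ⇒ 113 = 7² + 8².
  Combine using the Brahmagupta–Fibonacci identity (a² + b²)(c² + d²) = (ac − bd)² + (ad + bc)² = (ac + bd)² + (ad − bc)²:
  61 · 113 = 6893: from (5² + 6²)(7² + 8²), take (5·7 − 6·8, 5·8 + 6·7) = (35 − 48, 40 + 42) = (-13, 82); dropping signs (only squares matter) gives (13, 82); check 13² + 82² = 169 + 6724 = 6893 ✓.
  Scale by k = 2: (2·13, 2·82) = (26, 164).
Step 4: Order so x ≤ y and verify: 26² + 164² = 676 + 26896 = 27572 = n. ✓

n = 27572 = 26² + 164² (one valid representation with x ≤ y).


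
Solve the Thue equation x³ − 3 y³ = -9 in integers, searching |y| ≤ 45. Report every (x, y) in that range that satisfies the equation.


The equation is x³ - 3y³ = -9. For fixed y, x³ = 3·y³ − 9, so a solution requires the RHS to be a perfect cube.
Strategy: iterate y from -45 to 45, compute RHS = 3·y³ − 9, and check whether it is a (positive or negative) perfect cube.
Check small values of y:
  y = 0: RHS = -9 is not a perfect cube.
  y = 1: RHS = -6 is not a perfect cube.
  y = -1: RHS = -12 is not a perfect cube.
  y = 2: RHS = 15 is not a perfect cube.
  y = -2: RHS = -33 is not a perfect cube.
  y = 3: RHS = 72 is not a perfect cube.
  y = -3: RHS = -90 is not a perfect cube.
Continuing the search up to |y| = 45 finds no solutions either.
No (x, y) in the scanned range satisfies the equation.

No integer solutions with |y| ≤ 45.


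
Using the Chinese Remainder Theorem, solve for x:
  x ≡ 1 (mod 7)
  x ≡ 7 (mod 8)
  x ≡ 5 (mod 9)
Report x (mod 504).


Moduli 7, 8, 9 are pairwise coprime; by CRT there is a unique solution modulo M = 7 · 8 · 9 = 504.
Solve pairwise, accumulating the modulus:
  Start with x ≡ 1 (mod 7).
  Combine with x ≡ 7 (mod 8): since gcd(7, 8) = 1, we get a unique residue mod 56.
    Write x = 1 + 7·t and substitute into x ≡ 7 (mod 8): 7·t ≡ 7 − 1 = 6 (mod 8).
    The inverse of 7 mod 8 is 7 (since 7·7 = 49 = 6·8 + 1), so t ≡ 7·6 = 42 ≡ 2 (mod 8).
    Then x = 1 + 7·2 = 15, valid modulo lcm(7, 8) = 56: x ≡ 15 (mod 56).
  Combine with x ≡ 5 (mod 9): since gcd(56, 9) = 1, we get a unique residue mod 504.
    Write x = 15 + 56·t and substitute into x ≡ 5 (mod 9): 56·t ≡ 5 − 15 = -10 (mod 9).
    Reduce coefficients mod 9: 2·t ≡ 8 (mod 9).
    The inverse of 2 mod 9 is 5 (since 2·5 = 10 = 1·9 + 1), so t ≡ 5·8 = 40 ≡ 4 (mod 9).
    Then x = 15 + 56·4 = 239, valid modulo lcm(56, 9) = 504: x ≡ 239 (mod 504).
Verify: 239 mod 7 = 1 ✓, 239 mod 8 = 7 ✓, 239 mod 9 = 5 ✓.

x ≡ 239 (mod 504).


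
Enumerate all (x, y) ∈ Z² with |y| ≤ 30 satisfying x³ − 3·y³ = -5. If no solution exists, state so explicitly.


The equation is x³ - 3y³ = -5. For fixed y, x³ = 3·y³ − 5, so a solution requires the RHS to be a perfect cube.
Strategy: iterate y from -30 to 30, compute RHS = 3·y³ − 5, and check whether it is a (positive or negative) perfect cube.
Check small values of y:
  y = 0: RHS = -5 is not a perfect cube.
  y = 1: RHS = -2 is not a perfect cube.
  y = -1: RHS = -8 = (-2)³ ⇒ x = -2 works.
  y = 2: RHS = 19 is not a perfect cube.
  y = -2: RHS = -29 is not a perfect cube.
  y = 3: RHS = 76 is not a perfect cube.
  y = -3: RHS = -86 is not a perfect cube.
Continuing the search up to |y| = 30 finds no further solutions beyond those listed.
Collected solutions: (-2, -1).

Solutions (with |y| ≤ 30): (-2, -1).


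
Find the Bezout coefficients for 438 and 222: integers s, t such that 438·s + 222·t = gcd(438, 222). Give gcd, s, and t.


Euclidean algorithm on (438, 222) — divide until remainder is 0:
  438 = 1 · 222 + 216
  222 = 1 · 216 + 6
  216 = 36 · 6 + 0
gcd(438, 222) = 6.
Track Bezout coefficients alongside the remainders: start with r₀ = 438 = a·1 + b·0 (s = 1, t = 0) and r₁ = 222 = a·0 + b·1 (s = 0, t = 1); each new remainder r_{k+1} = r_{k-1} − q_k·r_k inherits s_{k+1} = s_{k-1} − q_k·s_k, t_{k+1} = t_{k-1} − q_k·t_k, so r_k = a·s_k + b·t_k at every step:
  q = 1: r = 216, s = 1 − 1·0 = 1, t = 0 − 1·1 = -1  (check: 438·1 + 222·(-1) = 216)
  q = 1: r = 6, s = 0 − 1·1 = -1, t = 1 − 1·(-1) = 2  (check: 438·(-1) + 222·2 = 6)
The row with r = 6 (the gcd) gives the Bezout coefficients s = -1, t = 2.
Result: 438 · (-1) + 222 · (2) = 6.

gcd(438, 222) = 6; s = -1, t = 2 (check: 438·(-1) + 222·2 = 6).


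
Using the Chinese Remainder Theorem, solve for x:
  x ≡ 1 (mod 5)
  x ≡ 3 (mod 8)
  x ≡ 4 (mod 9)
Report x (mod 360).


Moduli 5, 8, 9 are pairwise coprime; by CRT there is a unique solution modulo M = 5 · 8 · 9 = 360.
Solve pairwise, accumulating the modulus:
  Start with x ≡ 1 (mod 5).
  Combine with x ≡ 3 (mod 8): since gcd(5, 8) = 1, we get a unique residue mod 40.
    Write x = 1 + 5·t and substitute into x ≡ 3 (mod 8): 5·t ≡ 3 − 1 = 2 (mod 8).
    The inverse of 5 mod 8 is 5 (since 5·5 = 25 = 3·8 + 1), so t ≡ 5·2 = 10 ≡ 2 (mod 8).
    Then x = 1 + 5·2 = 11, valid modulo lcm(5, 8) = 40: x ≡ 11 (mod 40).
  Combine with x ≡ 4 (mod 9): since gcd(40, 9) = 1, we get a unique residue mod 360.
    Write x = 11 + 40·t and substitute into x ≡ 4 (mod 9): 40·t ≡ 4 − 11 = -7 (mod 9).
    Reduce coefficients mod 9: 4·t ≡ 2 (mod 9).
    The inverse of 4 mod 9 is 7 (since 4·7 = 28 = 3·9 + 1), so t ≡ 7·2 = 14 ≡ 5 (mod 9).
    Then x = 11 + 40·5 = 211, valid modulo lcm(40, 9) = 360: x ≡ 211 (mod 360).
Verify: 211 mod 5 = 1 ✓, 211 mod 8 = 3 ✓, 211 mod 9 = 4 ✓.

x ≡ 211 (mod 360).


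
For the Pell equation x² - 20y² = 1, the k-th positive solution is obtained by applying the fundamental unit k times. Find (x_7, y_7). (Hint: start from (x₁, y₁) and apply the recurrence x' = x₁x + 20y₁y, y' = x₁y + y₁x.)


Step 1: Find the fundamental solution (x₁, y₁) of x² - 20y² = 1.
  Expand √20 as a continued fraction. a₀ = ⌊√20⌋ = 4; iterate m_{k+1} = d_k·a_k − m_k, d_{k+1} = (20 − m_{k+1}²)/d_k, a_{k+1} = ⌊(a₀ + m_{k+1})/d_{k+1}⌋ (starting m₀ = 0, d₀ = 1), with convergents p_k = a_k·p_{k-1} + p_{k-2}, q_k = a_k·q_{k-1} + q_{k-2} (p₋₁ = 1, q₋₁ = 0):
  k = 0: a₀ = 4; p₀/q₀ = 4/1; p₀² − 20·q₀² = 16 − 20 = -4.
  k = 1: m = 4, d = 4, a = ⌊(4 + 4)/4⌋ = 2; p/q = (2·4 + 1)/(2·1 + 0) = 9/2; p² − 20·q² = 81 − 80 = 1.
  The first convergent with p² − 20·q² = 1 gives the fundamental solution (x₁, y₁) = (9, 2).
Step 2: Apply the recurrence (x_{n+1}, y_{n+1}) = (x₁x_n + 20y₁y_n, x₁y_n + y₁x_n) repeatedly.
  From (x_1, y_1) = (9, 2): x_2 = 9·9 + 20·2·2 = 161; y_2 = 9·2 + 2·9 = 36.
  From (x_2, y_2) = (161, 36): x_3 = 9·161 + 20·2·36 = 2889; y_3 = 9·36 + 2·161 = 646.
  From (x_3, y_3) = (2889, 646): x_4 = 9·2889 + 20·2·646 = 51841; y_4 = 9·646 + 2·2889 = 11592.
  From (x_4, y_4) = (51841, 11592): x_5 = 9·51841 + 20·2·11592 = 930249; y_5 = 9·11592 + 2·51841 = 208010.
  From (x_5, y_5) = (930249, 208010): x_6 = 9·930249 + 20·2·208010 = 16692641; y_6 = 9·208010 + 2·930249 = 3732588.
  From (x_6, y_6) = (16692641, 3732588): x_7 = 9·16692641 + 20·2·3732588 = 299537289; y_7 = 9·3732588 + 2·16692641 = 66978574.
Step 3: Verify x_7² - 20·y_7² = 89722587501469521 - 89722587501469520 = 1 (should be 1). ✓

(x_1, y_1) = (9, 2); (x_7, y_7) = (299537289, 66978574).


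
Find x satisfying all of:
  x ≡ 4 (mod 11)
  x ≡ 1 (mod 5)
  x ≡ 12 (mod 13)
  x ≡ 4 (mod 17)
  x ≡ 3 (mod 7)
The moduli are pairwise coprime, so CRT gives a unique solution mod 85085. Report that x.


Product of moduli M = 11 · 5 · 13 · 17 · 7 = 85085.
Merge one congruence at a time:
  Start: x ≡ 4 (mod 11).
  Combine with x ≡ 1 (mod 5); new modulus lcm = 55.
    Write x = 4 + 11·t and substitute into x ≡ 1 (mod 5): 11·t ≡ 1 − 4 = -3 (mod 5).
    Reduce coefficients mod 5: 1·t ≡ 2 (mod 5).
    So t ≡ 2 (mod 5).
    Then x = 4 + 11·2 = 26, valid modulo lcm(11, 5) = 55: x ≡ 26 (mod 55).
  Combine with x ≡ 12 (mod 13); new modulus lcm = 715.
    Write x = 26 + 55·t and substitute into x ≡ 12 (mod 13): 55·t ≡ 12 − 26 = -14 (mod 13).
    Reduce coefficients mod 13: 3·t ≡ 12 (mod 13).
    The inverse of 3 mod 13 is 9 (since 3·9 = 27 = 2·13 + 1), so t ≡ 9·12 = 108 ≡ 4 (mod 13).
    Then x = 26 + 55·4 = 246, valid modulo lcm(55, 13) = 715: x ≡ 246 (mod 715).
  Combine with x ≡ 4 (mod 17); new modulus lcm = 12155.
    Write x = 246 + 715·t and substitute into x ≡ 4 (mod 17): 715·t ≡ 4 − 246 = -242 (mod 17).
    Reduce coefficients mod 17: 1·t ≡ 13 (mod 17).
    So t ≡ 13 (mod 17).
    Then x = 246 + 715·13 = 9541, valid modulo lcm(715, 17) = 12155: x ≡ 9541 (mod 12155).
  Combine with x ≡ 3 (mod 7); new modulus lcm = 85085.
    Write x = 9541 + 12155·t and substitute into x ≡ 3 (mod 7): 12155·t ≡ 3 − 9541 = -9538 (mod 7).
    Reduce coefficients mod 7: 3·t ≡ 3 (mod 7).
    The inverse of 3 mod 7 is 5 (since 3·5 = 15 = 2·7 + 1), so t ≡ 5·3 = 15 ≡ 1 (mod 7).
    Then x = 9541 + 12155·1 = 21696, valid modulo lcm(12155, 7) = 85085: x ≡ 21696 (mod 85085).
Verify against each original: 21696 mod 11 = 4, 21696 mod 5 = 1, 21696 mod 13 = 12, 21696 mod 17 = 4, 21696 mod 7 = 3.

x ≡ 21696 (mod 85085).


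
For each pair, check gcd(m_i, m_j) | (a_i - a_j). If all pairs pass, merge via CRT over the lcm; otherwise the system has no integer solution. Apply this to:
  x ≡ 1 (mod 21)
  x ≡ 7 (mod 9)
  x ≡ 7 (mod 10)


Moduli 21, 9, 10 are not pairwise coprime, so CRT works modulo lcm(m_i) when all pairwise compatibility conditions hold.
Pairwise compatibility: gcd(m_i, m_j) must divide a_i - a_j for every pair.
Merge one congruence at a time:
  Start: x ≡ 1 (mod 21).
  Combine with x ≡ 7 (mod 9): gcd(21, 9) = 3; 7 - 1 = 6, which IS divisible by 3, so compatible.
    Write x = 1 + 21·t and substitute into x ≡ 7 (mod 9): 21·t ≡ 7 − 1 = 6 (mod 9).
    Divide the congruence (and modulus) by g = 3: 7·t ≡ 2 (mod 3).
    Reduce coefficients mod 3: 1·t ≡ 2 (mod 3).
    So t ≡ 2 (mod 3).
    Then x = 1 + 21·2 = 43, valid modulo lcm(21, 9) = 63: x ≡ 43 (mod 63).
  Combine with x ≡ 7 (mod 10): gcd(63, 10) = 1; 7 - 43 = -36, which IS divisible by 1, so compatible.
    Write x = 43 + 63·t and substitute into x ≡ 7 (mod 10): 63·t ≡ 7 − 43 = -36 (mod 10).
    Reduce coefficients mod 10: 3·t ≡ 4 (mod 10).
    The inverse of 3 mod 10 is 7 (since 3·7 = 21 = 2·10 + 1), so t ≡ 7·4 = 28 ≡ 8 (mod 10).
    Then x = 43 + 63·8 = 547, valid modulo lcm(63, 10) = 630: x ≡ 547 (mod 630).
Verify: 547 mod 21 = 1, 547 mod 9 = 7, 547 mod 10 = 7.

x ≡ 547 (mod 630).
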